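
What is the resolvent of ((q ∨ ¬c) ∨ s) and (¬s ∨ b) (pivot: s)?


The clauses contain complementary literals s and ¬s.
Resolution eliminates this pair and disjoins the remaining literals (merging duplicates).

((¬c ∨ q) ∨ b)


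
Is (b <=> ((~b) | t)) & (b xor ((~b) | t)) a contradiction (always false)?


Truth table over {b, t}:
b | t | φ
---------
False | False | False
True | False | False
False | True | False
True | True | False
Every row is false.

Yes, it is a contradiction.


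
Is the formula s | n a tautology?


Build the truth table over {n, s}:
n | s | φ
---------
False | False | False
True | False | True
False | True | True
True | True | True
Counterexample at row 1: with n=False, s=False, the formula is False.

No, it is not a tautology.


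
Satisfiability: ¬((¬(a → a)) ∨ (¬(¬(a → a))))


Check all 2 assignments over {a}:
a | φ
-----
F | F
T | F
No assignment makes the formula true.

Unsatisfiable.


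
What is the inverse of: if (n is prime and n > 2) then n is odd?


The inverse of (P → Q) is (¬P → ¬Q). It is equivalent to the converse, not to the original.
Here P = '(n is prime and n > 2)' and Q = 'n is odd'.

If not ((n is prime and n > 2)), then not (n is odd).


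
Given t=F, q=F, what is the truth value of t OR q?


Disjunction is false only when both operands are false.
Substitute: t=F, q=F.
F OR F evaluates to F.

F


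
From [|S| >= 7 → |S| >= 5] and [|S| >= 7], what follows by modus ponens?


Modus ponens: from (P → Q) and P, infer Q.
P = '|S| >= 7' is asserted, and P → Q holds, so Q follows.

|S| >= 5.


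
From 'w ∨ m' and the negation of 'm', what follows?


Disjunctive syllogism: from (P ∨ Q) and ¬P, infer Q.
One disjunct, 'm', is ruled out; the other must hold.

w


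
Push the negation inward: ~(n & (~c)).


De Morgan: the negation of a conjunction is the disjunction of the negations.
Distribute ~ across &, flipping it to |, and negate each literal.

(~n) | c


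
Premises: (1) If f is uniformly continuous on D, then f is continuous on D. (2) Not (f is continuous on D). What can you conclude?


Modus tollens: from (P → Q) and ¬Q, infer ¬P.
Q = 'f is continuous on D' is denied; since P → Q, P must also fail.

Not (f is uniformly continuous on D).


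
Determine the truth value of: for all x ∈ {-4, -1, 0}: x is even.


Evaluate the predicate on each element: -4:T, -1:F, 0:T.
Counterexample x = -1 fails the predicate.

F


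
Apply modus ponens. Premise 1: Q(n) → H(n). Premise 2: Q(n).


Modus ponens: from (P → Q) and P, infer Q.
P = 'Q(n)' is asserted, and P → Q holds, so Q follows.

H(n).


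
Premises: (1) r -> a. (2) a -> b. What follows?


Hypothetical syllogism: from (P → Q) and (Q → R), infer (P → R).
Chain the two implications through the shared middle term 'a'.

r -> b


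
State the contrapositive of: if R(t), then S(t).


The contrapositive of (P → Q) is (¬Q → ¬P); it is logically equivalent to the original.
Here P = 'R(t)' and Q = 'S(t)'.

If not (S(t)), then not (R(t)).


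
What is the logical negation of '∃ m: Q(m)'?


¬(∀ x: φ) = ∃ x: ¬φ, and ¬(∃ x: φ) = ∀ x: ¬φ.
Apply to the existential statement.

∀ m: ¬(Q(m))


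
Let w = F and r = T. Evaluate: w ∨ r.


Disjunction is false only when both operands are false.
Substitute: w=F, r=T.
F ∨ T evaluates to T.

T


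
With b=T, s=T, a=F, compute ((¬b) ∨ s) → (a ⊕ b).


Substitute b=T, s=T, a=F:
¬b = F
(¬b) ∨ s = F ∨ T = T
a ⊕ b = F ⊕ T = T
((¬b) ∨ s) → (a ⊕ b) = T → T = T

T


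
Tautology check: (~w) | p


Build the truth table over {p, w}:
p | w | φ
---------
False | False | True
True | False | True
False | True | False
True | True | True
Counterexample at row 3: with p=False, w=True, the formula is False.

No, it is not a tautology.


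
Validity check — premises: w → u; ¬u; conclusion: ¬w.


This matches the form of modus tollens: the conclusion follows in every model of the premises.

Valid.


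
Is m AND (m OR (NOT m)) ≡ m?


Compare truth tables:
m | φ | ψ
---------
F | F | F
T | T | T
The columns φ and ψ agree on every row.

Yes, they are logically equivalent.


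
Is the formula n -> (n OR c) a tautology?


Build the truth table over {c, n}:
c | n | φ
---------
F | F | T
T | F | T
F | T | T
T | T | T
Every row evaluates to true.

Yes, it is a tautology.


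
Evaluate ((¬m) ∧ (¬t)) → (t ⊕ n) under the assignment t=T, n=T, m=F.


Substitute t=T, n=T, m=F:
¬m = T
¬t = F
(¬m) ∧ (¬t) = T ∧ F = F
t ⊕ n = T ⊕ T = F
((¬m) ∧ (¬t)) → (t ⊕ n) = F → F = T

T


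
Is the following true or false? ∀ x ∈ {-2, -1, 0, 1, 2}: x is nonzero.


Evaluate the predicate on each element: -2:T, -1:T, 0:F, 1:T, 2:T.
Counterexample x = 0 fails the predicate.

F


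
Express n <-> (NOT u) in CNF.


Step 1: Rewrite n ↔ (¬u) as (n → (¬u)) ∧ ((¬u) → n).
Step 2: Rewrite each implication as a disjunction.
Step 3: Eliminate any double negations (¬¬X = X).

((NOT n) OR (NOT u)) AND (u OR n)


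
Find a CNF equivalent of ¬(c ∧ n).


Step 1: Apply De Morgan: ¬(c ∧ n) = ¬c ∨ ¬n.

(¬c) ∨ (¬n)


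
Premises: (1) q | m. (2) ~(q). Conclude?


Disjunctive syllogism: from (P ∨ Q) and ¬P, infer Q.
One disjunct, 'q', is ruled out; the other must hold.

m


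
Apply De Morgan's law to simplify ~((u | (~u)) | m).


De Morgan: the negation of a disjunction is the conjunction of the negations.
Distribute ~ across |, flipping it to &, and negate each literal.

((~u) & u) & (~m)


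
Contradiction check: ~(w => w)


Truth table over {w}:
w | φ
-----
False | False
True | False
Every row is false.

Yes, it is a contradiction.


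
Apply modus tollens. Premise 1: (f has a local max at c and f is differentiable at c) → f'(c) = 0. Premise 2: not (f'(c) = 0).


Modus tollens: from (P → Q) and ¬Q, infer ¬P.
Q = 'f'(c) = 0' is denied; since P → Q, P must also fail.

Not ((f has a local max at c and f is differentiable at c)).


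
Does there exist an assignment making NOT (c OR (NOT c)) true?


Check all 2 assignments over {c}:
c | φ
-----
F | F
T | F
No assignment makes the formula true.

Unsatisfiable.


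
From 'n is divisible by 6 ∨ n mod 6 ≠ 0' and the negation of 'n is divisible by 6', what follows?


Disjunctive syllogism: from (P ∨ Q) and ¬P, infer Q.
One disjunct, 'n is divisible by 6', is ruled out; the other must hold.

n mod 6 ≠ 0


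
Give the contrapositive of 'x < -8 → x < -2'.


The contrapositive of (P → Q) is (¬Q → ¬P); it is logically equivalent to the original.
Here P = 'x < -8' and Q = 'x < -2'.

If not (x < -2), then not (x < -8).


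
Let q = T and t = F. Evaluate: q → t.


Implication is false only when antecedent is true and consequent is false.
Substitute: q=T, t=F.
T → F evaluates to F.

F


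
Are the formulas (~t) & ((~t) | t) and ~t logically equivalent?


Compare truth tables:
t | φ | ψ
---------
False | True | True
True | False | False
The columns φ and ψ agree on every row.

Yes, they are logically equivalent.


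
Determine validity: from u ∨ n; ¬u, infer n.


This matches the form of disjunctive syllogism: the conclusion follows in every model of the premises.

Valid.


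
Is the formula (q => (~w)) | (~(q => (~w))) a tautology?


Build the truth table over {q, w}:
q | w | φ
---------
False | False | True
True | False | True
False | True | True
True | True | True
Every row evaluates to true.

Yes, it is a tautology.


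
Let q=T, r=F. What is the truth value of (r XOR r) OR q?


Substitute q=T, r=F:
r XOR r = F XOR F = F
(r XOR r) OR q = F OR T = T

T


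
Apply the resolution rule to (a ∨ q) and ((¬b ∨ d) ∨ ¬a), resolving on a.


The clauses contain complementary literals a and ¬a.
Resolution eliminates this pair and disjoins the remaining literals (merging duplicates).

((q ∨ ¬b) ∨ d)


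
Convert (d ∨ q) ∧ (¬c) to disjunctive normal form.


Step 1: Distribute ∧ over ∨: (d ∨ q) ∧ (¬c) = (d ∧ (¬c)) ∨ (q ∧ (¬c)).

(d ∧ (¬c)) ∨ (q ∧ (¬c))


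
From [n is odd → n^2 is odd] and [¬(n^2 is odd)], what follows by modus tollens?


Modus tollens: from (P → Q) and ¬Q, infer ¬P.
Q = 'n^2 is odd' is denied; since P → Q, P must also fail.

Not (n is odd).


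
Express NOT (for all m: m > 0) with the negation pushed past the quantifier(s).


¬(for all x: φ) = there exists x: ¬φ, and ¬(there exists x: φ) = for all x: ¬φ.
Apply to the universal statement.

there exists m: NOT(m > 0)


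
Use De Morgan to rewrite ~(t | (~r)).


De Morgan: the negation of a disjunction is the conjunction of the negations.
Distribute ~ across |, flipping it to &, and negate each literal.

(~t) & r


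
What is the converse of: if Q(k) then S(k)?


The converse of (P → Q) is (Q → P). It is not in general equivalent to the original.
Here P = 'Q(k)' and Q = 'S(k)'.

If S(k), then Q(k).


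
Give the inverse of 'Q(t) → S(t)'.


The inverse of (P → Q) is (¬P → ¬Q). It is equivalent to the converse, not to the original.
Here P = 'Q(t)' and Q = 'S(t)'.

If not (Q(t)), then not (S(t)).


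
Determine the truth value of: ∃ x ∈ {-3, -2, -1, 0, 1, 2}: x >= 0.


Evaluate the predicate on each element: -3:F, -2:F, -1:F, 0:T, 1:T, 2:T.
Witness x = 0 satisfies the predicate.

T


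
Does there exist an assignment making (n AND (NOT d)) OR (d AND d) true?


Search for a satisfying assignment over {d, n}.
Try d=T, n=F: the formula evaluates to T.
A satisfying assignment exists.

Satisfiable.


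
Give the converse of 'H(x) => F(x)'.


The converse of (P → Q) is (Q → P). It is not in general equivalent to the original.
Here P = 'H(x)' and Q = 'F(x)'.

If F(x), then H(x).


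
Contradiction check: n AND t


Truth table over {n, t}:
n | t | φ
---------
F | F | F
T | F | F
F | T | F
T | T | T
Satisfying assignment at row 4: n=T, t=T gives T.

No, it is not a contradiction.


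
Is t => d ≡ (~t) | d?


Compare truth tables:
d | t | φ | ψ
-------------
False | False | True | True
True | False | True | True
False | True | False | False
True | True | True | True
The columns φ and ψ agree on every row.

Yes, they are logically equivalent.


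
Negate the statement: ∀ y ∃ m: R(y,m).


Negation flips each quantifier (∀↔∃) and negates the inner predicate.
¬(∀ y ∃ m: φ) = ∃ y ∀ m: ¬φ.

∃ y ∀ m: ¬(R(y,m))


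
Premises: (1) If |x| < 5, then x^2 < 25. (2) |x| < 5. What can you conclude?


Modus ponens: from (P → Q) and P, infer Q.
P = '|x| < 5' is asserted, and P → Q holds, so Q follows.

x^2 < 25.


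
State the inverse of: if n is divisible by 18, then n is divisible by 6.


The inverse of (P → Q) is (¬P → ¬Q). It is equivalent to the converse, not to the original.
Here P = 'n is divisible by 18' and Q = 'n is divisible by 6'.

If not (n is divisible by 18), then not (n is divisible by 6).


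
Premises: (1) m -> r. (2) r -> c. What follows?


Hypothetical syllogism: from (P → Q) and (Q → R), infer (P → R).
Chain the two implications through the shared middle term 'r'.

m -> c


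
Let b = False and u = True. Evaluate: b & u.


Conjunction is true only when both operands are true.
Substitute: b=False, u=True.
False & True evaluates to False.

False


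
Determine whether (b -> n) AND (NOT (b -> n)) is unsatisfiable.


Truth table over {b, n}:
b | n | φ
---------
F | F | F
T | F | F
F | T | F
T | T | F
Every row is false.

Yes, it is a contradiction.


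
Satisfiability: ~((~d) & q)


Search for a satisfying assignment over {d, q}.
Try d=False, q=False: the formula evaluates to True.
A satisfying assignment exists.

Satisfiable.


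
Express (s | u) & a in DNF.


Step 1: Distribute ∧ over ∨: (s ∨ u) ∧ a = (s ∧ a) ∨ (u ∧ a).

(s & a) | (u & a)


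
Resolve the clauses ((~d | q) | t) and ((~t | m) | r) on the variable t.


The clauses contain complementary literals t and ~t.
Resolution eliminates this pair and disjoins the remaining literals (merging duplicates).

(((q | ~d) | r) | m)


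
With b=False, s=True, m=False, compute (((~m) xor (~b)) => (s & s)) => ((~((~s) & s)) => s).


Substitute b=False, s=True, m=False:
~m = True
~b = True
(~m) xor (~b) = True xor True = False
s & s = True & True = True
((~m) xor (~b)) => (s & s) = False => True = True
~s = False
(~s) & s = False & True = False
~((~s) & s) = True
(~((~s) & s)) => s = True => True = True
(((~m) xor (~b)) => (s & s)) => ((~((~s) & s)) => s) = True => True = True

True


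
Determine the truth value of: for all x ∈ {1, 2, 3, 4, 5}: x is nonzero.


Evaluate the predicate on each element: 1:T, 2:T, 3:T, 4:T, 5:T.
Every element satisfies the predicate.

T


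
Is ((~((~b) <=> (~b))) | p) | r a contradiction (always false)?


Truth table over {b, p, r}:
b | p | r | φ
-------------
False | False | False | False
True | False | False | False
False | True | False | True
True | True | False | True
False | False | True | True
True | False | True | True
False | True | True | True
True | True | True | True
Satisfying assignment at row 3: b=False, p=True, r=False gives True.

No, it is not a contradiction.


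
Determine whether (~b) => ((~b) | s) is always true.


Build the truth table over {b, s}:
b | s | φ
---------
False | False | True
True | False | True
False | True | True
True | True | True
Every row evaluates to true.

Yes, it is a tautology.


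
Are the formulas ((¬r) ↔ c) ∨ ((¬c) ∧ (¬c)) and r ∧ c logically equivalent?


Compare truth tables:
c | r | φ | ψ
-------------
F | F | T | F
T | F | T | F
F | T | T | F
T | T | F | T
They differ at row 1 (c=F, r=F): φ=T but ψ=F.

No, they are not logically equivalent.


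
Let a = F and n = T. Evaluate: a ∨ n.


Disjunction is false only when both operands are false.
Substitute: a=F, n=T.
F ∨ T evaluates to T.

T


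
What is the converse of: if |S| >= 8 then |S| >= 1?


The converse of (P → Q) is (Q → P). It is not in general equivalent to the original.
Here P = '|S| >= 8' and Q = '|S| >= 1'.

If |S| >= 1, then |S| >= 8.


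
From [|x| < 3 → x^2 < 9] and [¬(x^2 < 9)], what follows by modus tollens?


Modus tollens: from (P → Q) and ¬Q, infer ¬P.
Q = 'x^2 < 9' is denied; since P → Q, P must also fail.

Not (|x| < 3).


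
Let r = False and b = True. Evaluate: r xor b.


Exclusive or is true when exactly one operand is true.
Substitute: r=False, b=True.
False xor True evaluates to True.

True


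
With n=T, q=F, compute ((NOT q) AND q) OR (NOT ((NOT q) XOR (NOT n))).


Substitute n=T, q=F:
NOT q = T
(NOT q) AND q = T AND F = F
NOT q = T
NOT n = F
(NOT q) XOR (NOT n) = T XOR F = T
NOT ((NOT q) XOR (NOT n)) = F
((NOT q) AND q) OR (NOT ((NOT q) XOR (NOT n))) = F OR F = F

F


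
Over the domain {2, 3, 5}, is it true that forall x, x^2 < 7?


Evaluate the predicate on each element: 2:True, 3:False, 5:False.
Counterexample x = 3 fails the predicate.

False


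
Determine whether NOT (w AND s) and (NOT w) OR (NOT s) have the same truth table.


Compare truth tables:
s | w | φ | ψ
-------------
F | F | T | T
T | F | T | T
F | T | T | T
T | T | F | F
The columns φ and ψ agree on every row.

Yes, they are logically equivalent.


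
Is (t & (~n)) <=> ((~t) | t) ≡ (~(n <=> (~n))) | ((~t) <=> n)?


Compare truth tables:
n | t | φ | ψ
-------------
False | False | False | True
True | False | False | True
False | True | True | True
True | True | False | True
They differ at row 1 (n=False, t=False): φ=False but ψ=True.

No, they are not logically equivalent.


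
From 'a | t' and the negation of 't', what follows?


Disjunctive syllogism: from (P ∨ Q) and ¬P, infer Q.
One disjunct, 't', is ruled out; the other must hold.

a


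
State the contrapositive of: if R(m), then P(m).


The contrapositive of (P → Q) is (¬Q → ¬P); it is logically equivalent to the original.
Here P = 'R(m)' and Q = 'P(m)'.

If not (P(m)), then not (R(m)).


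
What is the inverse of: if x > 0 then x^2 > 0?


The inverse of (P → Q) is (¬P → ¬Q). It is equivalent to the converse, not to the original.
Here P = 'x > 0' and Q = 'x^2 > 0'.

If not (x > 0), then not (x^2 > 0).


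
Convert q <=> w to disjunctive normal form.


Step 1: q ↔ w is true exactly when both agree: (q ∧ w) ∨ (¬q ∧ ¬w).

(q & w) | ((~q) & (~w))


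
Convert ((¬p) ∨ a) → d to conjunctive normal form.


Step 1: Rewrite as ¬((¬p) ∨ a) ∨ d = (¬(¬p) ∧ ¬a) ∨ d.
Step 2: Distribute ∨ over ∧.
Step 3: Eliminate any double negations (¬¬X = X).

(p ∨ d) ∧ ((¬a) ∨ d)


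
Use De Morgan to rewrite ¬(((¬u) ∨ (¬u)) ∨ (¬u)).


De Morgan: the negation of a disjunction is the conjunction of the negations.
Distribute ¬ across ∨, flipping it to ∧, and negate each literal.

(u ∧ u) ∧ u


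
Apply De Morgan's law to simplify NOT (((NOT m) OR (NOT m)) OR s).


De Morgan: the negation of a disjunction is the conjunction of the negations.
Distribute NOT across OR, flipping it to AND, and negate each literal.

(m AND m) AND (NOT s)


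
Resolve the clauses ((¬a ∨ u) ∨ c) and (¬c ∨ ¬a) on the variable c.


The clauses contain complementary literals c and ¬c.
Resolution eliminates this pair and disjoins the remaining literals (merging duplicates).

(¬a ∨ u)


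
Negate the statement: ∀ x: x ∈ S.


¬(∀ x: φ) = ∃ x: ¬φ, and ¬(∃ x: φ) = ∀ x: ¬φ.
Apply to the universal statement.

∃ x: ¬(x ∈ S)


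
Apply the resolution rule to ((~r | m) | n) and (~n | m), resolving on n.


The clauses contain complementary literals n and ~n.
Resolution eliminates this pair and disjoins the remaining literals (merging duplicates).

(~r | m)


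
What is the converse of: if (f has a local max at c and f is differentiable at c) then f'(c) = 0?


The converse of (P → Q) is (Q → P). It is not in general equivalent to the original.
Here P = '(f has a local max at c and f is differentiable at c)' and Q = 'f'(c) = 0'.

If f'(c) = 0, then (f has a local max at c and f is differentiable at c).


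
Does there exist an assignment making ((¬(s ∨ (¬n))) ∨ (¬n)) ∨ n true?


Search for a satisfying assignment over {n, s}.
Try n=F, s=F: the formula evaluates to T.
A satisfying assignment exists.

Satisfiable.


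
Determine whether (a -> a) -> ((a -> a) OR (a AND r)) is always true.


Build the truth table over {a, r}:
a | r | φ
---------
F | F | T
T | F | T
F | T | T
T | T | T
Every row evaluates to true.

Yes, it is a tautology.


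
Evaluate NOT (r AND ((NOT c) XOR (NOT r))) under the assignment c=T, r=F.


Substitute c=T, r=F:
NOT c = F
NOT r = T
(NOT c) XOR (NOT r) = F XOR T = T
r AND ((NOT c) XOR (NOT r)) = F AND T = F
NOT (r AND ((NOT c) XOR (NOT r))) = T

T


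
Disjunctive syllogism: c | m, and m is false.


Disjunctive syllogism: from (P ∨ Q) and ¬P, infer Q.
One disjunct, 'm', is ruled out; the other must hold.

c


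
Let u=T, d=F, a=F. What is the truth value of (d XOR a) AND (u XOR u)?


Substitute u=T, d=F, a=F:
d XOR a = F XOR F = F
u XOR u = T XOR T = F
(d XOR a) AND (u XOR u) = F AND F = F

F


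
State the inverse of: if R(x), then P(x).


The inverse of (P → Q) is (¬P → ¬Q). It is equivalent to the converse, not to the original.
Here P = 'R(x)' and Q = 'P(x)'.

If not (R(x)), then not (P(x)).


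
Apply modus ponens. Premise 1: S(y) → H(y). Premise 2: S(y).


Modus ponens: from (P → Q) and P, infer Q.
P = 'S(y)' is asserted, and P → Q holds, so Q follows.

H(y).


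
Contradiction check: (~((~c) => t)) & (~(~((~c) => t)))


Truth table over {c, t}:
c | t | φ
---------
False | False | False
True | False | False
False | True | False
True | True | False
Every row is false.

Yes, it is a contradiction.


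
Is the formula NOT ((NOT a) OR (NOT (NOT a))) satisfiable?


Check all 2 assignments over {a}:
a | φ
-----
F | F
T | F
No assignment makes the formula true.

Unsatisfiable.


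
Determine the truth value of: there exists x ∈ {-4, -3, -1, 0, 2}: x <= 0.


Evaluate the predicate on each element: -4:T, -3:T, -1:T, 0:T, 2:F.
Witness x = -4 satisfies the predicate.

T


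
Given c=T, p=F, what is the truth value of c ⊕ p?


Exclusive or is true when exactly one operand is true.
Substitute: c=T, p=F.
T ⊕ F evaluates to T.

T


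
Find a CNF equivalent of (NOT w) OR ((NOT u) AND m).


Step 1: Distribute ∨ over ∧: (¬w) ∨ ((¬u) ∧ m) = ((¬w) ∨ (¬u)) ∧ ((¬w) ∨ m).

((NOT w) OR (NOT u)) AND ((NOT w) OR m)


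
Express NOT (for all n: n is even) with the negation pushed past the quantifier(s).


¬(for all x: φ) = there exists x: ¬φ, and ¬(there exists x: φ) = for all x: ¬φ.
Apply to the universal statement.

there exists n: NOT(n is even)


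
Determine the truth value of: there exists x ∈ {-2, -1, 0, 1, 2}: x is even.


Evaluate the predicate on each element: -2:T, -1:F, 0:T, 1:F, 2:T.
Witness x = -2 satisfies the predicate.

T


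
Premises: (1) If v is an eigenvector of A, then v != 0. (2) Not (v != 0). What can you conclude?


Modus tollens: from (P → Q) and ¬Q, infer ¬P.
Q = 'v != 0' is denied; since P → Q, P must also fail.

Not (v is an eigenvector of A).


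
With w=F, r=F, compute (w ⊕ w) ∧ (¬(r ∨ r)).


Substitute w=F, r=F:
w ⊕ w = F ⊕ F = F
r ∨ r = F ∨ F = F
¬(r ∨ r) = T
(w ⊕ w) ∧ (¬(r ∨ r)) = F ∧ T = F

F


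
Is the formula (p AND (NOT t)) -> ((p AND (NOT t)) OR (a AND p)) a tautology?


Build the truth table over {a, p, t}:
a | p | t | φ
-------------
F | F | F | T
T | F | F | T
F | T | F | T
T | T | F | T
F | F | T | T
T | F | T | T
F | T | T | T
T | T | T | T
Every row evaluates to true.

Yes, it is a tautology.


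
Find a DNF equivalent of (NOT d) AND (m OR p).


Step 1: Distribute ∧ over ∨: (¬d) ∧ (m ∨ p) = ((¬d) ∧ m) ∨ ((¬d) ∧ p).

((NOT d) AND m) OR ((NOT d) AND p)


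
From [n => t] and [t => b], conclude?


Hypothetical syllogism: from (P → Q) and (Q → R), infer (P → R).
Chain the two implications through the shared middle term 't'.

n => b


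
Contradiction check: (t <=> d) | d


Truth table over {d, t}:
d | t | φ
---------
False | False | True
True | False | True
False | True | False
True | True | True
Satisfying assignment at row 1: d=False, t=False gives True.

No, it is not a contradiction.


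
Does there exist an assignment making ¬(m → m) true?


Check all 2 assignments over {m}:
m | φ
-----
F | F
T | F
No assignment makes the formula true.

Unsatisfiable.


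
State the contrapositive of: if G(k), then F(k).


The contrapositive of (P → Q) is (¬Q → ¬P); it is logically equivalent to the original.
Here P = 'G(k)' and Q = 'F(k)'.

If not (F(k)), then not (G(k)).


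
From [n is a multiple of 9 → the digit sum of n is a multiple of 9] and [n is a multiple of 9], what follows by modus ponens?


Modus ponens: from (P → Q) and P, infer Q.
P = 'n is a multiple of 9' is asserted, and P → Q holds, so Q follows.

the digit sum of n is a multiple of 9.


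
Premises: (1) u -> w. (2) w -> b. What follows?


Hypothetical syllogism: from (P → Q) and (Q → R), infer (P → R).
Chain the two implications through the shared middle term 'w'.

u -> b


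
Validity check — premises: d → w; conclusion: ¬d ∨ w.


This matches the form of material implication: the conclusion follows in every model of the premises.

Valid.


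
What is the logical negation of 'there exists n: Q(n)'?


¬(for all x: φ) = there exists x: ¬φ, and ¬(there exists x: φ) = for all x: ¬φ.
Apply to the existential statement.

for all n: NOT(Q(n))


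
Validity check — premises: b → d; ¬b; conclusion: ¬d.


This is denying the antecedent (fallacy). There exist truth assignments where the premises are all true but the conclusion is false.

Invalid.


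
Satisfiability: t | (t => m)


Search for a satisfying assignment over {m, t}.
Try m=False, t=False: the formula evaluates to True.
A satisfying assignment exists.

Satisfiable.


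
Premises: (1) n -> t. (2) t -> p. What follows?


Hypothetical syllogism: from (P → Q) and (Q → R), infer (P → R).
Chain the two implications through the shared middle term 't'.

n -> p


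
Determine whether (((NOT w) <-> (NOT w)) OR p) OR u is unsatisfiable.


Truth table over {p, u, w}:
p | u | w | φ
-------------
F | F | F | T
T | F | F | T
F | T | F | T
T | T | F | T
F | F | T | T
T | F | T | T
F | T | T | T
T | T | T | T
Satisfying assignment at row 1: p=F, u=F, w=F gives T.

No, it is not a contradiction.


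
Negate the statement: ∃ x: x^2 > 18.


¬(∀ x: φ) = ∃ x: ¬φ, and ¬(∃ x: φ) = ∀ x: ¬φ.
Apply to the existential statement.

∀ x: ¬(x^2 > 18)


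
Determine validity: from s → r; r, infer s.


This is affirming the consequent (fallacy). There exist truth assignments where the premises are all true but the conclusion is false.

Invalid.


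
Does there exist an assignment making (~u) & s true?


Search for a satisfying assignment over {s, u}.
Try s=True, u=False: the formula evaluates to True.
A satisfying assignment exists.

Satisfiable.


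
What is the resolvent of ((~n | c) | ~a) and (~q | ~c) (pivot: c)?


The clauses contain complementary literals c and ~c.
Resolution eliminates this pair and disjoins the remaining literals (merging duplicates).

((~n | ~a) | ~q)


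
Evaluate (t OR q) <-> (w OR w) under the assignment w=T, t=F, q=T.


Substitute w=T, t=F, q=T:
t OR q = F OR T = T
w OR w = T OR T = T
(t OR q) <-> (w OR w) = T <-> T = T

T


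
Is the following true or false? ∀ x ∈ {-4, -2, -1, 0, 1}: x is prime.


Evaluate the predicate on each element: -4:F, -2:F, -1:F, 0:F, 1:F.
Counterexample x = -4 fails the predicate.

F


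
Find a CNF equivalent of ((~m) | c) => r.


Step 1: Rewrite as ¬((¬m) ∨ c) ∨ r = (¬(¬m) ∧ ¬c) ∨ r.
Step 2: Distribute ∨ over ∧.
Step 3: Eliminate any double negations (¬¬X = X).

(m | r) & ((~c) | r)


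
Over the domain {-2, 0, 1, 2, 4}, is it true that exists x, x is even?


Evaluate the predicate on each element: -2:True, 0:True, 1:False, 2:True, 4:True.
Witness x = -2 satisfies the predicate.

True


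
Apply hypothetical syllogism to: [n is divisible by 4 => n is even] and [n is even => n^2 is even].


Hypothetical syllogism: from (P → Q) and (Q → R), infer (P → R).
Chain the two implications through the shared middle term 'n is even'.

n is divisible by 4 => n^2 is even


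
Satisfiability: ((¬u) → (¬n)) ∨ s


Search for a satisfying assignment over {n, s, u}.
Try n=F, s=F, u=F: the formula evaluates to T.
A satisfying assignment exists.

Satisfiable.


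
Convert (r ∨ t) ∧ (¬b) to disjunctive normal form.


Step 1: Distribute ∧ over ∨: (r ∨ t) ∧ (¬b) = (r ∧ (¬b)) ∨ (t ∧ (¬b)).

(r ∧ (¬b)) ∨ (t ∧ (¬b))


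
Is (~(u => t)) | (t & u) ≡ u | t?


Compare truth tables:
t | u | φ | ψ
-------------
False | False | False | False
True | False | False | True
False | True | True | True
True | True | True | True
They differ at row 2 (t=True, u=False): φ=False but ψ=True.

No, they are not logically equivalent.


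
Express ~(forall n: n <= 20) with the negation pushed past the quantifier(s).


¬(forall x: φ) = exists x: ¬φ, and ¬(exists x: φ) = forall x: ¬φ.
Apply to the universal statement.

exists n: ~(n <= 20)


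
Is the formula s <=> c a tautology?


Build the truth table over {c, s}:
c | s | φ
---------
False | False | True
True | False | False
False | True | False
True | True | True
Counterexample at row 2: with c=True, s=False, the formula is False.

No, it is not a tautology.


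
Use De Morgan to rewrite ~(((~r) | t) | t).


De Morgan: the negation of a disjunction is the conjunction of the negations.
Distribute ~ across |, flipping it to &, and negate each literal.

(r & (~t)) & (~t)


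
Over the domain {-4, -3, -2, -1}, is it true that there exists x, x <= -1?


Evaluate the predicate on each element: -4:T, -3:T, -2:T, -1:T.
Witness x = -4 satisfies the predicate.

T


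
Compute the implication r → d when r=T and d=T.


Implication is false only when antecedent is true and consequent is false.
Substitute: r=T, d=T.
T → T evaluates to T.

T


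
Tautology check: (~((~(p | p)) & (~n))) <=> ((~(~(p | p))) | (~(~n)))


Build the truth table over {n, p}:
n | p | φ
---------
False | False | True
True | False | True
False | True | True
True | True | True
Every row evaluates to true.

Yes, it is a tautology.


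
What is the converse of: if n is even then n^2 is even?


The converse of (P → Q) is (Q → P). It is not in general equivalent to the original.
Here P = 'n is even' and Q = 'n^2 is even'.

If n^2 is even, then n is even.


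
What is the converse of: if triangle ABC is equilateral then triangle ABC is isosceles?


The converse of (P → Q) is (Q → P). It is not in general equivalent to the original.
Here P = 'triangle ABC is equilateral' and Q = 'triangle ABC is isosceles'.

If triangle ABC is isosceles, then triangle ABC is equilateral.


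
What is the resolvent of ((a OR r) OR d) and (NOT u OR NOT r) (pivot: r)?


The clauses contain complementary literals r and NOTr.
Resolution eliminates this pair and disjoins the remaining literals (merging duplicates).

((a OR d) OR NOT u)


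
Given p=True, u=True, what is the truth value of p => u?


Implication is false only when antecedent is true and consequent is false.
Substitute: p=True, u=True.
True => True evaluates to True.

True


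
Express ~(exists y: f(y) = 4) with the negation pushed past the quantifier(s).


¬(forall x: φ) = exists x: ¬φ, and ¬(exists x: φ) = forall x: ¬φ.
Apply to the existential statement.

forall y: ~(f(y) = 4)


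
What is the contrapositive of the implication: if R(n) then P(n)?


The contrapositive of (P → Q) is (¬Q → ¬P); it is logically equivalent to the original.
Here P = 'R(n)' and Q = 'P(n)'.

If not (P(n)), then not (R(n)).


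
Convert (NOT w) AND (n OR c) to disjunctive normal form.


Step 1: Distribute ∧ over ∨: (¬w) ∧ (n ∨ c) = ((¬w) ∧ n) ∨ ((¬w) ∧ c).

((NOT w) AND n) OR ((NOT w) AND c)


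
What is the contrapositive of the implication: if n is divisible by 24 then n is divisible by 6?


The contrapositive of (P → Q) is (¬Q → ¬P); it is logically equivalent to the original.
Here P = 'n is divisible by 24' and Q = 'n is divisible by 6'.

If not (n is divisible by 6), then not (n is divisible by 24).


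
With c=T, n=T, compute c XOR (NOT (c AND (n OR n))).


Substitute c=T, n=T:
n OR n = T OR T = T
c AND (n OR n) = T AND T = T
NOT (c AND (n OR n)) = F
c XOR (NOT (c AND (n OR n))) = T XOR F = T

T


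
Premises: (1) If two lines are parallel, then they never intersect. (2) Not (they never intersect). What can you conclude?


Modus tollens: from (P → Q) and ¬Q, infer ¬P.
Q = 'they never intersect' is denied; since P → Q, P must also fail.

Not (two lines are parallel).


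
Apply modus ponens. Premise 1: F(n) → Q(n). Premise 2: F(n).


Modus ponens: from (P → Q) and P, infer Q.
P = 'F(n)' is asserted, and P → Q holds, so Q follows.

Q(n).


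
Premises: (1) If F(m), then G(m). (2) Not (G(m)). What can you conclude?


Modus tollens: from (P → Q) and ¬Q, infer ¬P.
Q = 'G(m)' is denied; since P → Q, P must also fail.

Not (F(m)).


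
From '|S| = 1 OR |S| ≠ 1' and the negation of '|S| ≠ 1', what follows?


Disjunctive syllogism: from (P ∨ Q) and ¬P, infer Q.
One disjunct, '|S| ≠ 1', is ruled out; the other must hold.

|S| = 1


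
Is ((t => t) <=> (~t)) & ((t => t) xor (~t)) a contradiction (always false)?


Truth table over {t}:
t | φ
-----
False | False
True | False
Every row is false.

Yes, it is a contradiction.


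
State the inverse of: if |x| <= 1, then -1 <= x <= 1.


The inverse of (P → Q) is (¬P → ¬Q). It is equivalent to the converse, not to the original.
Here P = '|x| <= 1' and Q = '-1 <= x <= 1'.

If not (|x| <= 1), then not (-1 <= x <= 1).


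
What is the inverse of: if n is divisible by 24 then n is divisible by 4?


The inverse of (P → Q) is (¬P → ¬Q). It is equivalent to the converse, not to the original.
Here P = 'n is divisible by 24' and Q = 'n is divisible by 4'.

If not (n is divisible by 24), then not (n is divisible by 4).


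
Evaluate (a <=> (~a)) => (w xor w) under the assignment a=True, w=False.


Substitute a=True, w=False:
~a = False
a <=> (~a) = True <=> False = False
w xor w = False xor False = False
(a <=> (~a)) => (w xor w) = False => False = True

True


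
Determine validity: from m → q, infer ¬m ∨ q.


This matches the form of material implication: the conclusion follows in every model of the premises.

Valid.


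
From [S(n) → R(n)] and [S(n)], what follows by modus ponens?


Modus ponens: from (P → Q) and P, infer Q.
P = 'S(n)' is asserted, and P → Q holds, so Q follows.

R(n).


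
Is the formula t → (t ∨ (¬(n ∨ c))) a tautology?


Build the truth table over {c, n, t}:
c | n | t | φ
-------------
F | F | F | T
T | F | F | T
F | T | F | T
T | T | F | T
F | F | T | T
T | F | T | T
F | T | T | T
T | T | T | T
Every row evaluates to true.

Yes, it is a tautology.


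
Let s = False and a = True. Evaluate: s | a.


Disjunction is false only when both operands are false.
Substitute: s=False, a=True.
False | True evaluates to True.

True


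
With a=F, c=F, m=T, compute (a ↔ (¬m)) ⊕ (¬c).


Substitute a=F, c=F, m=T:
¬m = F
a ↔ (¬m) = F ↔ F = T
¬c = T
(a ↔ (¬m)) ⊕ (¬c) = T ⊕ T = F

F


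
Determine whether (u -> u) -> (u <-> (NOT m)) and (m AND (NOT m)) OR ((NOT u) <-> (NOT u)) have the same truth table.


Compare truth tables:
m | u | φ | ψ
-------------
F | F | F | T
T | F | T | T
F | T | T | T
T | T | F | T
They differ at row 1 (m=F, u=F): φ=F but ψ=T.

No, they are not logically equivalent.


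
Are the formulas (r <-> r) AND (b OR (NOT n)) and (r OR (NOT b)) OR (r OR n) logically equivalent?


Compare truth tables:
b | n | r | φ | ψ
-----------------
F | F | F | T | T
T | F | F | T | F
F | T | F | F | T
T | T | F | T | T
F | F | T | T | T
T | F | T | T | T
F | T | T | F | T
T | T | T | T | T
They differ at row 2 (b=T, n=F, r=F): φ=T but ψ=F.

No, they are not logically equivalent.


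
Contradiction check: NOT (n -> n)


Truth table over {n}:
n | φ
-----
F | F
T | F
Every row is false.

Yes, it is a contradiction.


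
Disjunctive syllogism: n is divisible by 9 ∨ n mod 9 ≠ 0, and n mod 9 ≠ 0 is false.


Disjunctive syllogism: from (P ∨ Q) and ¬P, infer Q.
One disjunct, 'n mod 9 ≠ 0', is ruled out; the other must hold.

n is divisible by 9


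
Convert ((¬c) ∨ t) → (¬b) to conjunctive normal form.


Step 1: Rewrite as ¬((¬c) ∨ t) ∨ (¬b) = (¬(¬c) ∧ ¬t) ∨ (¬b).
Step 2: Distribute ∨ over ∧.
Step 3: Eliminate any double negations (¬¬X = X).

(c ∨ (¬b)) ∧ ((¬t) ∨ (¬b))


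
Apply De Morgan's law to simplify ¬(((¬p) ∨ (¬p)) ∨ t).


De Morgan: the negation of a disjunction is the conjunction of the negations.
Distribute ¬ across ∨, flipping it to ∧, and negate each literal.

(p ∧ p) ∧ (¬t)


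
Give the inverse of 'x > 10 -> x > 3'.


The inverse of (P → Q) is (¬P → ¬Q). It is equivalent to the converse, not to the original.
Here P = 'x > 10' and Q = 'x > 3'.

If not (x > 10), then not (x > 3).


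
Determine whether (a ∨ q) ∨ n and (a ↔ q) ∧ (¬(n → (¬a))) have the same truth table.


Compare truth tables:
a | n | q | φ | ψ
-----------------
F | F | F | F | F
T | F | F | T | F
F | T | F | T | F
T | T | F | T | F
F | F | T | T | F
T | F | T | T | F
F | T | T | T | F
T | T | T | T | T
They differ at row 2 (a=T, n=F, q=F): φ=T but ψ=F.

No, they are not logically equivalent.


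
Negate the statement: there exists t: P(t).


¬(for all x: φ) = there exists x: ¬φ, and ¬(there exists x: φ) = for all x: ¬φ.
Apply to the existential statement.

for all t: NOT(P(t))


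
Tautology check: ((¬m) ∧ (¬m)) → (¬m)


Build the truth table over {m}:
m | φ
-----
F | T
T | T
Every row evaluates to true.

Yes, it is a tautology.


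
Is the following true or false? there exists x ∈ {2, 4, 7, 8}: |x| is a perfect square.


Evaluate the predicate on each element: 2:F, 4:T, 7:F, 8:F.
Witness x = 4 satisfies the predicate.

T


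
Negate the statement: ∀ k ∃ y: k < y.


Negation flips each quantifier (∀↔∃) and negates the inner predicate.
¬(∀ k ∃ y: φ) = ∃ k ∀ y: ¬φ.

∃ k ∀ y: ¬(k < y)


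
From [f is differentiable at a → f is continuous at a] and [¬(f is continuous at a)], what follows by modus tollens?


Modus tollens: from (P → Q) and ¬Q, infer ¬P.
Q = 'f is continuous at a' is denied; since P → Q, P must also fail.

Not (f is differentiable at a).


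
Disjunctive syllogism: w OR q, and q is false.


Disjunctive syllogism: from (P ∨ Q) and ¬P, infer Q.
One disjunct, 'q', is ruled out; the other must hold.

w


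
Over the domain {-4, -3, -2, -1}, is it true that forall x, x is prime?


Evaluate the predicate on each element: -4:False, -3:False, -2:False, -1:False.
Counterexample x = -4 fails the predicate.

False


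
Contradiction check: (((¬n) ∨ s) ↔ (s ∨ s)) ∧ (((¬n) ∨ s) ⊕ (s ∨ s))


Truth table over {n, s}:
n | s | φ
---------
F | F | F
T | F | F
F | T | F
T | T | F
Every row is false.

Yes, it is a contradiction.


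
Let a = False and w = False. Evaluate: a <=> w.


Biconditional is true when both operands have the same truth value.
Substitute: a=False, w=False.
False <=> False evaluates to True.

True


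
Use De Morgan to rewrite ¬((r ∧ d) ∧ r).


De Morgan: the negation of a conjunction is the disjunction of the negations.
Distribute ¬ across ∧, flipping it to ∨, and negate each literal.

((¬r) ∨ (¬d)) ∨ (¬r)


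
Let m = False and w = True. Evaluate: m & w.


Conjunction is true only when both operands are true.
Substitute: m=False, w=True.
False & True evaluates to False.

False


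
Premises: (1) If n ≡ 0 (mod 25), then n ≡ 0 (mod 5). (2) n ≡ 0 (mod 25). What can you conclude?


Modus ponens: from (P → Q) and P, infer Q.
P = 'n ≡ 0 (mod 25)' is asserted, and P → Q holds, so Q follows.

n ≡ 0 (mod 5).


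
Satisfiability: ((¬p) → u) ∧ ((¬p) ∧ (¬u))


Check all 4 assignments over {p, u}:
p | u | φ
---------
F | F | F
T | F | F
F | T | F
T | T | F
No assignment makes the formula true.

Unsatisfiable.


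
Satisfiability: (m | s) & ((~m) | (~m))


Search for a satisfying assignment over {m, s}.
Try m=False, s=True: the formula evaluates to True.
A satisfying assignment exists.

Satisfiable.


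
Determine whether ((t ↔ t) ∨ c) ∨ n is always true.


Build the truth table over {c, n, t}:
c | n | t | φ
-------------
F | F | F | T
T | F | F | T
F | T | F | T
T | T | F | T
F | F | T | T
T | F | T | T
F | T | T | T
T | T | T | T
Every row evaluates to true.

Yes, it is a tautology.
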